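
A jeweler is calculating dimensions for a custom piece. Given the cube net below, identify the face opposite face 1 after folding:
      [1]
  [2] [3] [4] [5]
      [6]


Net: cross layout. Take square 3 as the base (bottom).
Fold the four squares in the horizontal row up around 3: 2 -> left, 4 -> right, 5 wraps to the top.
Fold 1 and 6 up from 3: 1 -> back, 6 -> front.
Opposite pairs are therefore: (1, 6), (2, 4), (3, 5).
Face 1 is opposite face 6.
face 6


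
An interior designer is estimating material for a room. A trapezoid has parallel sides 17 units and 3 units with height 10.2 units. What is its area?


Shape: trapezoid
Parallel sides a = 17 units, b = 3 units; Height h = 10.2 units
Formula: A = (a + b) * h / 2
a + b = 17 + 3 = 20
A = 20 * 10.2 / 2
A = 204 / 2
A = 102
102 units^2


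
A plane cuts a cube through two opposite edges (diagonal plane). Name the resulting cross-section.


Solid: cube
Cutting plane: through two opposite edges (diagonal plane)
Visualize the intersection of the plane with the solid's surface.
The boundary of the cut region is a rectangle.
rectangle


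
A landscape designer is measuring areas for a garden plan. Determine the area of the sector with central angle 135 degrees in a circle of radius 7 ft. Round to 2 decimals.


Shape: circular sector
Radius r = 7 ft, Angle = 135 degrees
Formula: A = (angle/360) * pi * r^2
r^2 = 49
Fraction of circle = 135/360
A = (135/360) * pi * 49
A = 18.375 * pi
A = 57.73
57.73 ft^2


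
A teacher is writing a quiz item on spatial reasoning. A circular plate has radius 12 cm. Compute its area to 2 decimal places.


Shape: circle
Radius r = 12 cm
Formula: A = pi * r^2
r^2 = 12^2 = 144
A = pi * 144
A = 452.39
452.39 cm^2


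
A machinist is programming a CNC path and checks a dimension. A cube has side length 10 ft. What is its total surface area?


Shape: cube
Side s = 10 ft
A cube has 6 square faces.
Formula: SA = 6 * s^2
s^2 = 100
SA = 6 * 100
SA = 600
600 ft^2


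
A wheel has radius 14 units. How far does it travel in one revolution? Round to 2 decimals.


Shape: circle
Radius r = 14 units
Formula: C = 2 * pi * r
C = 2 * pi * 14
C = 28 * pi
C = 87.96
87.96 units


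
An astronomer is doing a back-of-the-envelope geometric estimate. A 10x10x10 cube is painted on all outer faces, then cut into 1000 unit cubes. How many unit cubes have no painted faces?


Large cube: 10 x 10 x 10, cut into unit cubes.
n = 10, so n - 2 = 8
Unpainted cubes form the interior (n - 2)^3 block.
(n - 2)^3 = 8^3 = 512
512 unit cubes


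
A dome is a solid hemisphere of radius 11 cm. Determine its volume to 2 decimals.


Shape: hemisphere (half of a sphere)
Radius r = 11 cm
Formula: V = (1/2) * (4/3) * pi * r^3 = (2/3) * pi * r^3
r^3 = 1331
(2/3) * 1331 = 887.333333
V = 887.333333 * pi
V = 2787.64
2787.64 cm^3


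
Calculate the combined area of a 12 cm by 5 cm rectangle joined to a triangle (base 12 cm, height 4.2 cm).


Composite shape: rectangle + triangle
Rectangle area = 12 * 5 = 60
Triangle area = 0.5 * 12 * 4.2 = 25.2
Total = 60 + 25.2
Total = 85.2
85.2 cm^2


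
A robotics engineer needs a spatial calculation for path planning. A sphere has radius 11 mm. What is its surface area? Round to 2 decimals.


Shape: sphere
Radius r = 11 mm
Formula: SA = 4 * pi * r^2
r^2 = 121
SA = 4 * pi * 121
SA = 484 * pi
SA = 1520.53
1520.53 mm^2


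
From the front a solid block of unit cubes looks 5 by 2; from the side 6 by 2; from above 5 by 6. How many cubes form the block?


Orthographic views of a solid rectangular block:
Front view 5 x 2 -> length = 5, height = 2
Side view 6 x 2 -> width = 6, height = 2 (consistent)
Top view 5 x 6 -> confirms length = 5, width = 6
The block is 5 x 6 x 2.
Total unit cubes = 5 * 6 * 2 = 60
60 unit cubes


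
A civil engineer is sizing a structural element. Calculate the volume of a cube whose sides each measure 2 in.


Shape: cube
Side s = 2 in
Formula: V = s^3
V = 2 * 2 * 2
V = 4 * 2
V = 8
8 in^3


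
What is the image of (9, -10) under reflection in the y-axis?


Transformation: reflection
Original point: (9, -10)
Rule for reflection over the y-axis: (x, y) -> (-x, y)
Apply: (9, -10) -> (-9, -10)
(-9, -10)


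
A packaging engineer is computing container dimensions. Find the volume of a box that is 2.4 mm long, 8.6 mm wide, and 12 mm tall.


Shape: rectangular prism
l = 2.4 mm, w = 8.6 mm, h = 12 mm
Formula: V = l * w * h
V = 2.4 * 8.6 * 12
V = 20.64 * 12
V = 247.68
247.68 mm^3


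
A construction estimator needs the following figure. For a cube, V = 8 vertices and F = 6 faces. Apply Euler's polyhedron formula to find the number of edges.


Polyhedron: cube
Euler's formula for convex polyhedra: V - E + F = 2
Given: V = 8 vertices and F = 6 faces
Solve for E:
E = V + F - 2 = 8 + 6 - 2 = 12
12 edges


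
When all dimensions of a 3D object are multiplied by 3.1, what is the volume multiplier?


Linear scale factor k = 3.1
Rule: under a linear scaling by k, volumes scale by k^3.
k^3 = 3.1 * 3.1 * 3.1
k^3 = 9.61 * 3.1
k^3 = 29.791
Volume scales by a factor of 29.791.
29.791 (dimensionless)


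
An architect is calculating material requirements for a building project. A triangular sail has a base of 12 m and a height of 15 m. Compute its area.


Shape: triangle
Base b = 12 m, Height h = 15 m
Formula: A = (1/2) * b * h
A = 0.5 * 12 * 15
A = 0.5 * 180
A = 90
90 m^2


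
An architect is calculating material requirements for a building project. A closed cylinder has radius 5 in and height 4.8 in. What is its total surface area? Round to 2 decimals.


Shape: closed cylinder
Radius r = 5 in, Height h = 4.8 in
Formula: SA = 2*pi*r^2 + 2*pi*r*h = 2*pi*r*(r + h)
r + h = 9.8
2 * r * (r + h) = 2 * 5 * 9.8 = 98
SA = 98 * pi
SA = 307.88
307.88 in^2


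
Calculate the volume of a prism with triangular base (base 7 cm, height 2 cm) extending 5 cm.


Shape: triangular prism
Triangle base = 7 cm, triangle height = 2 cm, prism length L = 5 cm
Formula: V = (1/2 * b * h_tri) * L
Cross-section area = 0.5 * 7 * 2 = 7
V = 7 * 5
V = 35
35 cm^3


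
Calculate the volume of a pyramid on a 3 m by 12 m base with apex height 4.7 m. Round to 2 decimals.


Shape: rectangular pyramid
Base: 3 m x 12 m, Height h = 4.7 m
Formula: V = (1/3) * base_area * h
base_area = 3 * 12 = 36
base_area * h = 36 * 4.7 = 169.2
V = 169.2 / 3
V = 56.4
56.4 m^3


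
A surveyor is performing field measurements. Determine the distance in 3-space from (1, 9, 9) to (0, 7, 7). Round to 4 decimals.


3D distance between two points
P1 = (1, 9, 9), P2 = (0, 7, 7)
Formula: d = sqrt((x2-x1)^2 + (y2-y1)^2 + (z2-z1)^2)
dx = 0 - 1 = -1
dy = 7 - 9 = -2
dz = 7 - 9 = -2
dx^2 + dy^2 + dz^2 = 1 + 4 + 4 = 9
d = sqrt(9)
d = 3.0
3 units


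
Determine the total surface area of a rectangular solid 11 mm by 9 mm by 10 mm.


Shape: rectangular prism
l = 11 mm, w = 9 mm, h = 10 mm
Formula: SA = 2(lw + lh + wh)
lw = 99, lh = 110, wh = 90
lw + lh + wh = 299
SA = 2 * 299
SA = 598
598 mm^2


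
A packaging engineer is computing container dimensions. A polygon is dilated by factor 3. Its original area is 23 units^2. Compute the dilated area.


Linear scale factor k = 3
Original area = 23 units^2
Rule: under a linear scaling by k, areas scale by k^2.
k^2 = 3^2 = 9
New area = 23 * 9
New area = 207
207 units^2


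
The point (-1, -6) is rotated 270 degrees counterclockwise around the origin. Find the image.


Transformation: rotation about the origin
Original point: (-1, -6)
Rule for 270 deg counterclockwise: (x, y) -> (y, -x)
Apply: (-1, -6) -> (-6, 1)
(-6, 1)


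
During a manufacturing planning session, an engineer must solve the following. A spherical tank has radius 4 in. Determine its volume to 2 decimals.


Shape: sphere
Radius r = 4 in
Formula: V = (4/3) * pi * r^3
r^3 = 64
(4/3) * 64 = 85.333333
V = 85.333333 * pi
V = 268.08
268.08 in^3


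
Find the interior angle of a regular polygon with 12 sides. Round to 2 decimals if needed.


Shape: regular dodecagon (12 sides)
Formula: interior angle = (n - 2) * 180 / n
(n - 2) = 10
(n - 2) * 180 = 1800
angle = 1800 / 12
angle = 150
150 degrees


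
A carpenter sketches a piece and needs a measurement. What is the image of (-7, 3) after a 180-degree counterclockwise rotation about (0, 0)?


Transformation: rotation about the origin
Original point: (-7, 3)
Rule for 180 deg: (x, y) -> (-x, -y)
Apply: (-7, 3) -> (7, -3)
(7, -3)


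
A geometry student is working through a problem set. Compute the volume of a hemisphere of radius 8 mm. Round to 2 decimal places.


Shape: hemisphere (half of a sphere)
Radius r = 8 mm
Formula: V = (1/2) * (4/3) * pi * r^3 = (2/3) * pi * r^3
r^3 = 512
(2/3) * 512 = 341.333333
V = 341.333333 * pi
V = 1072.33
1072.33 mm^3


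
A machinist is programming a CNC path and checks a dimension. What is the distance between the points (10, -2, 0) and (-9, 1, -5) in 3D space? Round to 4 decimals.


3D distance between two points
P1 = (10, -2, 0), P2 = (-9, 1, -5)
Formula: d = sqrt((x2-x1)^2 + (y2-y1)^2 + (z2-z1)^2)
dx = -9 - 10 = -19
dy = 1 - -2 = 3
dz = -5 - 0 = -5
dx^2 + dy^2 + dz^2 = 361 + 9 + 25 = 395
d = sqrt(395)
d = 19.8746
19.8746 units


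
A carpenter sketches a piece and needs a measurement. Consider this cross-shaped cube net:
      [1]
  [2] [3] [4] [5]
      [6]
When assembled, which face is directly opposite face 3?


Net: cross layout. Take square 3 as the base (bottom).
Fold the four squares in the horizontal row up around 3: 2 -> left, 4 -> right, 5 wraps to the top.
Fold 1 and 6 up from 3: 1 -> back, 6 -> front.
Opposite pairs are therefore: (1, 6), (2, 4), (3, 5).
Face 3 is opposite face 5.
face 5


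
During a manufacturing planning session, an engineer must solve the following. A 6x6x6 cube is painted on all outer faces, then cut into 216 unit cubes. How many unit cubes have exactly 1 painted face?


Large cube: 6 x 6 x 6, cut into unit cubes.
n = 6, so n - 2 = 4
Cubes with 1 painted face lie in the interior of each face.
A cube has 6 faces; each contributes (n - 2)^2 = 16 such cubes.
Count = 6 * 16 = 96
96 unit cubes


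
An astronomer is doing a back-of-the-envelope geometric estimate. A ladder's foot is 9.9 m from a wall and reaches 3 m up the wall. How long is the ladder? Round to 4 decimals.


Shape: right triangle
Legs a = 9.9 m, b = 3 m
Formula: c = sqrt(a^2 + b^2)
a^2 = 98.01, b^2 = 9
a^2 + b^2 = 107.01
c = sqrt(107.01)
c = 10.3446
10.3446 m


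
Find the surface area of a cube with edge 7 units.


Shape: cube
Side s = 7 units
A cube has 6 square faces.
Formula: SA = 6 * s^2
s^2 = 49
SA = 6 * 49
SA = 294
294 units^2


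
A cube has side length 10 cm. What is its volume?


Shape: cube
Side s = 10 cm
Formula: V = s^3
V = 10 * 10 * 10
V = 100 * 10
V = 1000
1000 cm^3


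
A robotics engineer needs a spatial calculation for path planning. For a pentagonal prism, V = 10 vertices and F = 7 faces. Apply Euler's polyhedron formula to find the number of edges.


Polyhedron: pentagonal prism
Euler's formula for convex polyhedra: V - E + F = 2
Given: V = 10 vertices and F = 7 faces
Solve for E:
E = V + F - 2 = 10 + 7 - 2 = 15
15 edges


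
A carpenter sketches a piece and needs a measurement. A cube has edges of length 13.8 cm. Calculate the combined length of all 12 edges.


Shape: cube
Side s = 13.8 cm
A cube has 12 edges, all equal.
Formula: total edge length = 12 * s
Total = 12 * 13.8
Total = 165.6
165.6 cm


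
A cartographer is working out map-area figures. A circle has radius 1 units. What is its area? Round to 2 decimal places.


Shape: circle
Radius r = 1 units
Formula: A = pi * r^2
r^2 = 1^2 = 1
A = pi * 1
A = 3.14
3.14 units^2


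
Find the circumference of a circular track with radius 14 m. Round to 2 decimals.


Shape: circle
Radius r = 14 m
Formula: C = 2 * pi * r
C = 2 * pi * 14
C = 28 * pi
C = 87.96
87.96 m


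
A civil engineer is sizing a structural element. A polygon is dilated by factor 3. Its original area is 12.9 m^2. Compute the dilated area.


Linear scale factor k = 3
Original area = 12.9 m^2
Rule: under a linear scaling by k, areas scale by k^2.
k^2 = 3^2 = 9
New area = 12.9 * 9
New area = 116.1
116.1 m^2


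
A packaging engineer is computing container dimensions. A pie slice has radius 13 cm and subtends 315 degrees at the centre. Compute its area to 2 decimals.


Shape: circular sector
Radius r = 13 cm, Angle = 315 degrees
Formula: A = (angle/360) * pi * r^2
r^2 = 169
Fraction of circle = 315/360
A = (315/360) * pi * 169
A = 147.875 * pi
A = 464.56
464.56 cm^2


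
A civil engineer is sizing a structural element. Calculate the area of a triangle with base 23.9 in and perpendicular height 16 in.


Shape: triangle
Base b = 23.9 in, Height h = 16 in
Formula: A = (1/2) * b * h
A = 0.5 * 23.9 * 16
A = 0.5 * 382.4
A = 191.2
191.2 in^2


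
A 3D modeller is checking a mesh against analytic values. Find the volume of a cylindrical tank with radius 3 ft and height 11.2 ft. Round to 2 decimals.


Shape: cylinder
Radius r = 3 ft, Height h = 11.2 ft
Formula: V = pi * r^2 * h
r^2 = 9
V = pi * 9 * 11.2
V = 100.8 * pi
V = 316.67
316.67 ft^3


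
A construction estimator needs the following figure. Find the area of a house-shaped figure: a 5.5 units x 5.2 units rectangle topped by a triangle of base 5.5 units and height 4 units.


Composite shape: rectangle + triangle
Rectangle area = 5.5 * 5.2 = 28.6
Triangle area = 0.5 * 5.5 * 4 = 11
Total = 28.6 + 11
Total = 39.6
39.6 units^2


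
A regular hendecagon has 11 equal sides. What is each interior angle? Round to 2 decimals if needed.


Shape: regular hendecagon (11 sides)
Formula: interior angle = (n - 2) * 180 / n
(n - 2) = 9
(n - 2) * 180 = 1620
angle = 1620 / 11
angle = 147.27
147.27 degrees


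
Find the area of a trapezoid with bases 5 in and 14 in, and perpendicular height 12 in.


Shape: trapezoid
Parallel sides a = 5 in, b = 14 in; Height h = 12 in
Formula: A = (a + b) * h / 2
a + b = 5 + 14 = 19
A = 19 * 12 / 2
A = 228 / 2
A = 114
114 in^2


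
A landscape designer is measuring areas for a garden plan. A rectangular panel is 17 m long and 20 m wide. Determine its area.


Shape: rectangle
Length l = 17 m, Width w = 20 m
Formula: A = l * w
A = 17 * 20
A = 340
340 m^2


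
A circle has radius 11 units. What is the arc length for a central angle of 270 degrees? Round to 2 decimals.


Shape: circular arc
Radius r = 11 units, Angle = 270 degrees
Formula: L = (angle/360) * 2 * pi * r
2 * pi * r = 22 * pi
L = (270/360) * 22 * pi
L = 16.5 * pi
L = 51.84
51.84 units


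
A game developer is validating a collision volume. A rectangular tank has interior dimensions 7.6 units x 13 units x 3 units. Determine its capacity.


Shape: rectangular prism
l = 7.6 units, w = 13 units, h = 3 units
Formula: V = l * w * h
V = 7.6 * 13 * 3
V = 98.8 * 3
V = 296.4
296.4 units^3


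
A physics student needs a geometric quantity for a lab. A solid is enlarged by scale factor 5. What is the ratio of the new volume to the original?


Linear scale factor k = 5
Rule: under a linear scaling by k, volumes scale by k^3.
k^3 = 5 * 5 * 5
k^3 = 25 * 5
k^3 = 125
Volume scales by a factor of 125.
125 (dimensionless)


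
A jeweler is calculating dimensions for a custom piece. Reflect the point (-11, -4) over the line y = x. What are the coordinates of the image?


Transformation: reflection
Original point: (-11, -4)
Rule for reflection over y = x: (x, y) -> (y, x)
Apply: (-11, -4) -> (-4, -11)
(-4, -11)


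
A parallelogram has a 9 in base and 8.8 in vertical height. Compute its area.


Shape: parallelogram
Base b = 9 in, Height h = 8.8 in
Formula: A = b * h
A = 9 * 8.8
A = 79.2
79.2 in^2


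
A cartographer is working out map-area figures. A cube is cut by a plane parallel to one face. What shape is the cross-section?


Solid: cube
Cutting plane: parallel to one face
Visualize the intersection of the plane with the solid's surface.
The boundary of the cut region is a square.
square


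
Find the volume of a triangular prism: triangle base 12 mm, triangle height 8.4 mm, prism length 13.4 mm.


Shape: triangular prism
Triangle base = 12 mm, triangle height = 8.4 mm, prism length L = 13.4 mm
Formula: V = (1/2 * b * h_tri) * L
Cross-section area = 0.5 * 12 * 8.4 = 50.4
V = 50.4 * 13.4
V = 675.36
675.36 mm^3


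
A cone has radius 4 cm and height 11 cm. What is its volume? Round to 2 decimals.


Shape: cone
Radius r = 4 cm, Height h = 11 cm
Formula: V = (1/3) * pi * r^2 * h
r^2 = 16
pi * r^2 * h = pi * 16 * 11 = 176 * pi
V = 176 * pi / 3
V = 184.31
184.31 cm^3


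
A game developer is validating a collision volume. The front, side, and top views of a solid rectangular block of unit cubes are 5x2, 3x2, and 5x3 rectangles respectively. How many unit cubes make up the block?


Orthographic views of a solid rectangular block:
Front view 5 x 2 -> length = 5, height = 2
Side view 3 x 2 -> width = 3, height = 2 (consistent)
Top view 5 x 3 -> confirms length = 5, width = 3
The block is 5 x 3 x 2.
Total unit cubes = 5 * 3 * 2 = 30
30 unit cubes


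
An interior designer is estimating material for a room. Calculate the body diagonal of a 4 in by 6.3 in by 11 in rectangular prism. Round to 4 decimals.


Shape: rectangular box (space diagonal)
l = 4 in, w = 6.3 in, h = 11 in
Visualize: the diagonal of the base, then a right triangle with that diagonal and the height.
Formula: d = sqrt(l^2 + w^2 + h^2)
l^2 + w^2 + h^2 = 16 + 39.69 + 121 = 176.69
d = sqrt(176.69)
d = 13.2925
13.2925 in


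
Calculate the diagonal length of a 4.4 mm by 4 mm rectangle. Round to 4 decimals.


Shape: rectangle (diagonal via Pythagoras)
Sides: 4.4 mm and 4 mm
Formula: d = sqrt(l^2 + w^2)
l^2 = 19.36, w^2 = 16
l^2 + w^2 = 35.36
d = sqrt(35.36)
d = 5.9464
5.9464 mm


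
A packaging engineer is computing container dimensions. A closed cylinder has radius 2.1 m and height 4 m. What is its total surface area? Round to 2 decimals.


Shape: closed cylinder
Radius r = 2.1 m, Height h = 4 m
Formula: SA = 2*pi*r^2 + 2*pi*r*h = 2*pi*r*(r + h)
r + h = 6.1
2 * r * (r + h) = 2 * 2.1 * 6.1 = 25.62
SA = 25.62 * pi
SA = 80.49
80.49 m^2


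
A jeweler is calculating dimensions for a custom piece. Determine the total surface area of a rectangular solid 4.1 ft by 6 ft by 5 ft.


Shape: rectangular prism
l = 4.1 ft, w = 6 ft, h = 5 ft
Formula: SA = 2(lw + lh + wh)
lw = 24.6, lh = 20.5, wh = 30
lw + lh + wh = 75.1
SA = 2 * 75.1
SA = 150.2
150.2 ft^2


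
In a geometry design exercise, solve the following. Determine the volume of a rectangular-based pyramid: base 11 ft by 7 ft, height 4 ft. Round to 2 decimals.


Shape: rectangular pyramid
Base: 11 ft x 7 ft, Height h = 4 ft
Formula: V = (1/3) * base_area * h
base_area = 11 * 7 = 77
base_area * h = 77 * 4 = 308
V = 308 / 3
V = 102.67
102.67 ft^3


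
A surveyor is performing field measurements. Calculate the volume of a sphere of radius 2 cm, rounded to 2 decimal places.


Shape: sphere
Radius r = 2 cm
Formula: V = (4/3) * pi * r^3
r^3 = 8
(4/3) * 8 = 10.666667
V = 10.666667 * pi
V = 33.51
33.51 cm^3


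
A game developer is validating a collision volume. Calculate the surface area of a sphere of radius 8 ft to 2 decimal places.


Shape: sphere
Radius r = 8 ft
Formula: SA = 4 * pi * r^2
r^2 = 64
SA = 4 * pi * 64
SA = 256 * pi
SA = 804.25
804.25 ft^2


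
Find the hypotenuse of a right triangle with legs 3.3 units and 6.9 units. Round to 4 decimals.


Shape: right triangle
Legs a = 3.3 units, b = 6.9 units
Formula: c = sqrt(a^2 + b^2)
a^2 = 10.89, b^2 = 47.61
a^2 + b^2 = 58.5
c = sqrt(58.5)
c = 7.6485
7.6485 units


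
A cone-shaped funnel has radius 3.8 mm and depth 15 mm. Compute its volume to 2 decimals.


Shape: cone
Radius r = 3.8 mm, Height h = 15 mm
Formula: V = (1/3) * pi * r^2 * h
r^2 = 14.44
pi * r^2 * h = pi * 14.44 * 15 = 216.6 * pi
V = 216.6 * pi / 3
V = 226.82
226.82 mm^3


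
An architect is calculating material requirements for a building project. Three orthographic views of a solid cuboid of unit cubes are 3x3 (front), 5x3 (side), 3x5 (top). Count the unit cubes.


Orthographic views of a solid rectangular block:
Front view 3 x 3 -> length = 3, height = 3
Side view 5 x 3 -> width = 5, height = 3 (consistent)
Top view 3 x 5 -> confirms length = 3, width = 5
The block is 3 x 5 x 3.
Total unit cubes = 3 * 5 * 3 = 45
45 unit cubes


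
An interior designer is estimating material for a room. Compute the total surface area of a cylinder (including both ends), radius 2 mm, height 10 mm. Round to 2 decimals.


Shape: closed cylinder
Radius r = 2 mm, Height h = 10 mm
Formula: SA = 2*pi*r^2 + 2*pi*r*h = 2*pi*r*(r + h)
r + h = 12
2 * r * (r + h) = 2 * 2 * 12 = 48
SA = 48 * pi
SA = 150.8
150.8 mm^2


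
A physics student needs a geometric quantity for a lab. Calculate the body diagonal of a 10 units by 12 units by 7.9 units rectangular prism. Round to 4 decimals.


Shape: rectangular box (space diagonal)
l = 10 units, w = 12 units, h = 7.9 units
Visualize: the diagonal of the base, then a right triangle with that diagonal and the height.
Formula: d = sqrt(l^2 + w^2 + h^2)
l^2 + w^2 + h^2 = 100 + 144 + 62.41 = 306.41
d = sqrt(306.41)
d = 17.5046
17.5046 units


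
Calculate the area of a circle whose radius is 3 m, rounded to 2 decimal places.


Shape: circle
Radius r = 3 m
Formula: A = pi * r^2
r^2 = 3^2 = 9
A = pi * 9
A = 28.27
28.27 m^2


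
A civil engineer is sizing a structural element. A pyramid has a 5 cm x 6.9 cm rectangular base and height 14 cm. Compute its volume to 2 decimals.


Shape: rectangular pyramid
Base: 5 cm x 6.9 cm, Height h = 14 cm
Formula: V = (1/3) * base_area * h
base_area = 5 * 6.9 = 34.5
base_area * h = 34.5 * 14 = 483
V = 483 / 3
V = 161
161 cm^3


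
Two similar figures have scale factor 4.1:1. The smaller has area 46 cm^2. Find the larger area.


Linear scale factor k = 4.1
Original area = 46 cm^2
Rule: under a linear scaling by k, areas scale by k^2.
k^2 = 4.1^2 = 16.81
New area = 46 * 16.81
New area = 773.26
773.26 cm^2


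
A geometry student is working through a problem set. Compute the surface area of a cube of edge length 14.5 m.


Shape: cube
Side s = 14.5 m
A cube has 6 square faces.
Formula: SA = 6 * s^2
s^2 = 210.25
SA = 6 * 210.25
SA = 1261.5
1261.5 m^2


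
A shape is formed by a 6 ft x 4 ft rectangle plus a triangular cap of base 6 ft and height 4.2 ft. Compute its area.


Composite shape: rectangle + triangle
Rectangle area = 6 * 4 = 24
Triangle area = 0.5 * 6 * 4.2 = 12.6
Total = 24 + 12.6
Total = 36.6
36.6 ft^2


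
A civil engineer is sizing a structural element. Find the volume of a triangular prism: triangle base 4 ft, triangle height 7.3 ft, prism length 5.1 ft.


Shape: triangular prism
Triangle base = 4 ft, triangle height = 7.3 ft, prism length L = 5.1 ft
Formula: V = (1/2 * b * h_tri) * L
Cross-section area = 0.5 * 4 * 7.3 = 14.6
V = 14.6 * 5.1
V = 74.46
74.46 ft^3


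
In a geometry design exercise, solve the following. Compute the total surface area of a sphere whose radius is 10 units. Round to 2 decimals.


Shape: sphere
Radius r = 10 units
Formula: SA = 4 * pi * r^2
r^2 = 100
SA = 4 * pi * 100
SA = 400 * pi
SA = 1256.64
1256.64 units^2


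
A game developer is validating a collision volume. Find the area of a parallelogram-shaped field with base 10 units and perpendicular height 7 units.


Shape: parallelogram
Base b = 10 units, Height h = 7 units
Formula: A = b * h
A = 10 * 7
A = 70
70 units^2


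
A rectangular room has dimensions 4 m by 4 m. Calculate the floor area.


Shape: rectangle
Length l = 4 m, Width w = 4 m
Formula: A = l * w
A = 4 * 4
A = 16
16 m^2


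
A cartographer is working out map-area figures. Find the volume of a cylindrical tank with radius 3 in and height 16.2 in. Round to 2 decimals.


Shape: cylinder
Radius r = 3 in, Height h = 16.2 in
Formula: V = pi * r^2 * h
r^2 = 9
V = pi * 9 * 16.2
V = 145.8 * pi
V = 458.04
458.04 in^3


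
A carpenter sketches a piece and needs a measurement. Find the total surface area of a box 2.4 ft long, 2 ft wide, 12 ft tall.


Shape: rectangular prism
l = 2.4 ft, w = 2 ft, h = 12 ft
Formula: SA = 2(lw + lh + wh)
lw = 4.8, lh = 28.8, wh = 24
lw + lh + wh = 57.6
SA = 2 * 57.6
SA = 115.2
115.2 ft^2


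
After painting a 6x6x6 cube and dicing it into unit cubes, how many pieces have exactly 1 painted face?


Large cube: 6 x 6 x 6, cut into unit cubes.
n = 6, so n - 2 = 4
Cubes with 1 painted face lie in the interior of each face.
A cube has 6 faces; each contributes (n - 2)^2 = 16 such cubes.
Count = 6 * 16 = 96
96 unit cubes


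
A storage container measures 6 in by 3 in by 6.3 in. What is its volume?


Shape: rectangular prism
l = 6 in, w = 3 in, h = 6.3 in
Formula: V = l * w * h
V = 6 * 3 * 6.3
V = 18 * 6.3
V = 113.4
113.4 in^3


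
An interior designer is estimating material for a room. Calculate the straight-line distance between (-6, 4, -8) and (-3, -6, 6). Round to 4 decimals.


3D distance between two points
P1 = (-6, 4, -8), P2 = (-3, -6, 6)
Formula: d = sqrt((x2-x1)^2 + (y2-y1)^2 + (z2-z1)^2)
dx = -3 - -6 = 3
dy = -6 - 4 = -10
dz = 6 - -8 = 14
dx^2 + dy^2 + dz^2 = 9 + 100 + 196 = 305
d = sqrt(305)
d = 17.4642
17.4642 units


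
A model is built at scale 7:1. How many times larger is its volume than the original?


Linear scale factor k = 7
Rule: under a linear scaling by k, volumes scale by k^3.
k^3 = 7 * 7 * 7
k^3 = 49 * 7
k^3 = 343
Volume scales by a factor of 343.
343 (dimensionless)


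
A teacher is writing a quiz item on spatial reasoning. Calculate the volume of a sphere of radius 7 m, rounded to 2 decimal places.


Shape: sphere
Radius r = 7 m
Formula: V = (4/3) * pi * r^3
r^3 = 343
(4/3) * 343 = 457.333333
V = 457.333333 * pi
V = 1436.76
1436.76 m^3


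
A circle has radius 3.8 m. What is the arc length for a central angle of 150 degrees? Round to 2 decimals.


Shape: circular arc
Radius r = 3.8 m, Angle = 150 degrees
Formula: L = (angle/360) * 2 * pi * r
2 * pi * r = 7.6 * pi
L = (150/360) * 7.6 * pi
L = 3.166667 * pi
L = 9.95
9.95 m


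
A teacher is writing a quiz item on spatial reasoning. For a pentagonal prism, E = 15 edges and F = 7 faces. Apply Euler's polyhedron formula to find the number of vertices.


Polyhedron: pentagonal prism
Euler's formula for convex polyhedra: V - E + F = 2
Given: E = 15 edges and F = 7 faces
Solve for V:
V = 2 + E - F = 2 + 15 - 7 = 10
10 vertices


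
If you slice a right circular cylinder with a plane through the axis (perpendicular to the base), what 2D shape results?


Solid: right circular cylinder
Cutting plane: through the axis (perpendicular to the base)
Visualize the intersection of the plane with the solid's surface.
The boundary of the cut region is a rectangle.
rectangle


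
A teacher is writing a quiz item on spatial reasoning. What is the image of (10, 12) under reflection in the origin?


Transformation: reflection
Original point: (10, 12)
Rule for reflection through the origin: (x, y) -> (-x, -y)
Apply: (10, 12) -> (-10, -12)
(-10, -12)


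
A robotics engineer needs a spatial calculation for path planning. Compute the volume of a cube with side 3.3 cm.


Shape: cube
Side s = 3.3 cm
Formula: V = s^3
V = 3.3 * 3.3 * 3.3
V = 10.89 * 3.3
V = 35.937
35.937 cm^3


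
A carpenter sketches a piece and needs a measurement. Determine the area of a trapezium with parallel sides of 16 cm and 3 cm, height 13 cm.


Shape: trapezoid
Parallel sides a = 16 cm, b = 3 cm; Height h = 13 cm
Formula: A = (a + b) * h / 2
a + b = 16 + 3 = 19
A = 19 * 13 / 2
A = 247 / 2
A = 123.5
123.5 cm^2


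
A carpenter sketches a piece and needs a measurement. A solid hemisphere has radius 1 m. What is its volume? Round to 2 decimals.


Shape: hemisphere (half of a sphere)
Radius r = 1 m
Formula: V = (1/2) * (4/3) * pi * r^3 = (2/3) * pi * r^3
r^3 = 1
(2/3) * 1 = 0.666667
V = 0.666667 * pi
V = 2.09
2.09 m^3


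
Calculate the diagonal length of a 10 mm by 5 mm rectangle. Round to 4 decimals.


Shape: rectangle (diagonal via Pythagoras)
Sides: 10 mm and 5 mm
Formula: d = sqrt(l^2 + w^2)
l^2 = 100, w^2 = 25
l^2 + w^2 = 125
d = sqrt(125)
d = 11.1803
11.1803 mm


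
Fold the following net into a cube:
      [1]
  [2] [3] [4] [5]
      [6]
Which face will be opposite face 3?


Net: cross layout. Take square 3 as the base (bottom).
Fold the four squares in the horizontal row up around 3: 2 -> left, 4 -> right, 5 wraps to the top.
Fold 1 and 6 up from 3: 1 -> back, 6 -> front.
Opposite pairs are therefore: (1, 6), (2, 4), (3, 5).
Face 3 is opposite face 5.
face 5


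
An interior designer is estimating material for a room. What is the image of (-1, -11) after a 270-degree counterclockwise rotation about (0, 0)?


Transformation: rotation about the origin
Original point: (-1, -11)
Rule for 270 deg counterclockwise: (x, y) -> (y, -x)
Apply: (-1, -11) -> (-11, 1)
(-11, 1)


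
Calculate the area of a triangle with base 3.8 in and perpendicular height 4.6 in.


Shape: triangle
Base b = 3.8 in, Height h = 4.6 in
Formula: A = (1/2) * b * h
A = 0.5 * 3.8 * 4.6
A = 0.5 * 17.48
A = 8.74
8.74 in^2


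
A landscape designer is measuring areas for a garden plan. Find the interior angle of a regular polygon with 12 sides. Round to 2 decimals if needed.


Shape: regular dodecagon (12 sides)
Formula: interior angle = (n - 2) * 180 / n
(n - 2) = 10
(n - 2) * 180 = 1800
angle = 1800 / 12
angle = 150
150 degrees


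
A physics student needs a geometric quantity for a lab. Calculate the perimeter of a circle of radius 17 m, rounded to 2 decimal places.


Shape: circle
Radius r = 17 m
Formula: C = 2 * pi * r
C = 2 * pi * 17
C = 34 * pi
C = 106.81
106.81 m


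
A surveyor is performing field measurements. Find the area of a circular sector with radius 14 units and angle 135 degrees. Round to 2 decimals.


Shape: circular sector
Radius r = 14 units, Angle = 135 degrees
Formula: A = (angle/360) * pi * r^2
r^2 = 196
Fraction of circle = 135/360
A = (135/360) * pi * 196
A = 73.5 * pi
A = 230.91
230.91 units^2


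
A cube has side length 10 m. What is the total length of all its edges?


Shape: cube
Side s = 10 m
A cube has 12 edges, all equal.
Formula: total edge length = 12 * s
Total = 12 * 10
Total = 120
120 m


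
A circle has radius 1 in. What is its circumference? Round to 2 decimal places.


Shape: circle
Radius r = 1 in
Formula: C = 2 * pi * r
C = 2 * pi * 1
C = 2 * pi
C = 6.28
6.28 in


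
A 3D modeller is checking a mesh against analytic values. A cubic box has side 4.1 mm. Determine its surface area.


Shape: cube
Side s = 4.1 mm
A cube has 6 square faces.
Formula: SA = 6 * s^2
s^2 = 16.81
SA = 6 * 16.81
SA = 100.86
100.86 mm^2


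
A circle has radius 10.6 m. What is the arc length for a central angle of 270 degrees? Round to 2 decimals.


Shape: circular arc
Radius r = 10.6 m, Angle = 270 degrees
Formula: L = (angle/360) * 2 * pi * r
2 * pi * r = 21.2 * pi
L = (270/360) * 21.2 * pi
L = 15.9 * pi
L = 49.95
49.95 m


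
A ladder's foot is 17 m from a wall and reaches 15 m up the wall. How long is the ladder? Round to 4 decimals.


Shape: right triangle
Legs a = 17 m, b = 15 m
Formula: c = sqrt(a^2 + b^2)
a^2 = 289, b^2 = 225
a^2 + b^2 = 514
c = sqrt(514)
c = 22.6716
22.6716 m


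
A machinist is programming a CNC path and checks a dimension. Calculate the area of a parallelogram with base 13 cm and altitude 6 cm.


Shape: parallelogram
Base b = 13 cm, Height h = 6 cm
Formula: A = b * h
A = 13 * 6
A = 78
78 cm^2


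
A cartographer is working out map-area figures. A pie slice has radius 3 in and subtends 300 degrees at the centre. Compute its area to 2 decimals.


Shape: circular sector
Radius r = 3 in, Angle = 300 degrees
Formula: A = (angle/360) * pi * r^2
r^2 = 9
Fraction of circle = 300/360
A = (300/360) * pi * 9
A = 7.5 * pi
A = 23.56
23.56 in^2


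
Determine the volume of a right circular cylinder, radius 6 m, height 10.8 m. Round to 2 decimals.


Shape: cylinder
Radius r = 6 m, Height h = 10.8 m
Formula: V = pi * r^2 * h
r^2 = 36
V = pi * 36 * 10.8
V = 388.8 * pi
V = 1221.45
1221.45 m^3


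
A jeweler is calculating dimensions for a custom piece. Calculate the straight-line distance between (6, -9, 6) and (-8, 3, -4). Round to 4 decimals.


3D distance between two points
P1 = (6, -9, 6), P2 = (-8, 3, -4)
Formula: d = sqrt((x2-x1)^2 + (y2-y1)^2 + (z2-z1)^2)
dx = -8 - 6 = -14
dy = 3 - -9 = 12
dz = -4 - 6 = -10
dx^2 + dy^2 + dz^2 = 196 + 144 + 100 = 440
d = sqrt(440)
d = 20.9762
20.9762 units


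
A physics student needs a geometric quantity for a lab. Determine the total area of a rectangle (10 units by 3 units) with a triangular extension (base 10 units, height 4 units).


Composite shape: rectangle + triangle
Rectangle area = 10 * 3 = 30
Triangle area = 0.5 * 10 * 4 = 20
Total = 30 + 20
Total = 50
50 units^2


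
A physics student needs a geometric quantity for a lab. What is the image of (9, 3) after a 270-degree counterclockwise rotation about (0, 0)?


Transformation: rotation about the origin
Original point: (9, 3)
Rule for 270 deg counterclockwise: (x, y) -> (y, -x)
Apply: (9, 3) -> (3, -9)
(3, -9)


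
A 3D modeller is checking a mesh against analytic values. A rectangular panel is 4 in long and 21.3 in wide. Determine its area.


Shape: rectangle
Length l = 4 in, Width w = 21.3 in
Formula: A = l * w
A = 4 * 21.3
A = 85.2
85.2 in^2


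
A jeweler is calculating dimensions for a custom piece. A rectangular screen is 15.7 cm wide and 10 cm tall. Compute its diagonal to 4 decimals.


Shape: rectangle (diagonal via Pythagoras)
Sides: 15.7 cm and 10 cm
Formula: d = sqrt(l^2 + w^2)
l^2 = 246.49, w^2 = 100
l^2 + w^2 = 346.49
d = sqrt(346.49)
d = 18.6142
18.6142 cm


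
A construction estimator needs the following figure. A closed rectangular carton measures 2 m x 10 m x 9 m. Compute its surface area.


Shape: rectangular prism
l = 2 m, w = 10 m, h = 9 m
Formula: SA = 2(lw + lh + wh)
lw = 20, lh = 18, wh = 90
lw + lh + wh = 128
SA = 2 * 128
SA = 256
256 m^2


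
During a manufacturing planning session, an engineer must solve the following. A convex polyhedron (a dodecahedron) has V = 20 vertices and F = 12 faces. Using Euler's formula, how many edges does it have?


Polyhedron: dodecahedron
Euler's formula for convex polyhedra: V - E + F = 2
Given: V = 20 vertices and F = 12 faces
Solve for E:
E = V + F - 2 = 20 + 12 - 2 = 30
30 edges


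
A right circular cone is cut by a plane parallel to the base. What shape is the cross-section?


Solid: right circular cone
Cutting plane: parallel to the base
Visualize the intersection of the plane with the solid's surface.
The boundary of the cut region is a circle.
circle


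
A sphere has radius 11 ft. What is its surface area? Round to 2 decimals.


Shape: sphere
Radius r = 11 ft
Formula: SA = 4 * pi * r^2
r^2 = 121
SA = 4 * pi * 121
SA = 484 * pi
SA = 1520.53
1520.53 ft^2


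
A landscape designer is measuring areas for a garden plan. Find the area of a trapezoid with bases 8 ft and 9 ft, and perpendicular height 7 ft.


Shape: trapezoid
Parallel sides a = 8 ft, b = 9 ft; Height h = 7 ft
Formula: A = (a + b) * h / 2
a + b = 8 + 9 = 17
A = 17 * 7 / 2
A = 119 / 2
A = 59.5
59.5 ft^2


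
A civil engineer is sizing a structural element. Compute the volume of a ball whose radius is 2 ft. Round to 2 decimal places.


Shape: sphere
Radius r = 2 ft
Formula: V = (4/3) * pi * r^3
r^3 = 8
(4/3) * 8 = 10.666667
V = 10.666667 * pi
V = 33.51
33.51 ft^3


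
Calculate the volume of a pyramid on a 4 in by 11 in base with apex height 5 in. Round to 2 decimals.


Shape: rectangular pyramid
Base: 4 in x 11 in, Height h = 5 in
Formula: V = (1/3) * base_area * h
base_area = 4 * 11 = 44
base_area * h = 44 * 5 = 220
V = 220 / 3
V = 73.33
73.33 in^3


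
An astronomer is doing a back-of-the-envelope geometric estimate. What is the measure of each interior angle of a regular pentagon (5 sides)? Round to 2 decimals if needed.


Shape: regular pentagon (5 sides)
Formula: interior angle = (n - 2) * 180 / n
(n - 2) = 3
(n - 2) * 180 = 540
angle = 540 / 5
angle = 108
108 degrees


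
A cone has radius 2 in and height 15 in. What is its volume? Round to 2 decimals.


Shape: cone
Radius r = 2 in, Height h = 15 in
Formula: V = (1/3) * pi * r^2 * h
r^2 = 4
pi * r^2 * h = pi * 4 * 15 = 60 * pi
V = 60 * pi / 3
V = 62.83
62.83 in^3


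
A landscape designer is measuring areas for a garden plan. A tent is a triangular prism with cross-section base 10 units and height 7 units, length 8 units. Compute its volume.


Shape: triangular prism
Triangle base = 10 units, triangle height = 7 units, prism length L = 8 units
Formula: V = (1/2 * b * h_tri) * L
Cross-section area = 0.5 * 10 * 7 = 35
V = 35 * 8
V = 280
280 units^3


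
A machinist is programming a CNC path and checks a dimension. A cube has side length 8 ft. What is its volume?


Shape: cube
Side s = 8 ft
Formula: V = s^3
V = 8 * 8 * 8
V = 64 * 8
V = 512
512 ft^3


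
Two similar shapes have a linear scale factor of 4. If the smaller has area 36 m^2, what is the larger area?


Linear scale factor k = 4
Original area = 36 m^2
Rule: under a linear scaling by k, areas scale by k^2.
k^2 = 4^2 = 16
New area = 36 * 16
New area = 576
576 m^2


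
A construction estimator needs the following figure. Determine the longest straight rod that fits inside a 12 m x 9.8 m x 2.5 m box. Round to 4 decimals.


Shape: rectangular box (space diagonal)
l = 12 m, w = 9.8 m, h = 2.5 m
Visualize: the diagonal of the base, then a right triangle with that diagonal and the height.
Formula: d = sqrt(l^2 + w^2 + h^2)
l^2 + w^2 + h^2 = 144 + 96.04 + 6.25 = 246.29
d = sqrt(246.29)
d = 15.6936
15.6936 m


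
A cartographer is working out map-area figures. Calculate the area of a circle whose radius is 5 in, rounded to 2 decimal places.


Shape: circle
Radius r = 5 in
Formula: A = pi * r^2
r^2 = 5^2 = 25
A = pi * 25
A = 78.54
78.54 in^2


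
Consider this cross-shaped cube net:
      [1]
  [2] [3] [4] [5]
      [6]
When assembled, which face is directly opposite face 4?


Net: cross layout. Take square 3 as the base (bottom).
Fold the four squares in the horizontal row up around 3: 2 -> left, 4 -> right, 5 wraps to the top.
Fold 1 and 6 up from 3: 1 -> back, 6 -> front.
Opposite pairs are therefore: (1, 6), (2, 4), (3, 5).
Face 4 is opposite face 2.
face 2


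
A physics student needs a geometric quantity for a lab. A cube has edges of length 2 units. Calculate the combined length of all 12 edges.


Shape: cube
Side s = 2 units
A cube has 12 edges, all equal.
Formula: total edge length = 12 * s
Total = 12 * 2
Total = 24
24 units


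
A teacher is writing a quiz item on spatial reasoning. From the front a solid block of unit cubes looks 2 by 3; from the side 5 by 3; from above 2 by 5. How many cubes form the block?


Orthographic views of a solid rectangular block:
Front view 2 x 3 -> length = 2, height = 3
Side view 5 x 3 -> width = 5, height = 3 (consistent)
Top view 2 x 5 -> confirms length = 2, width = 5
The block is 2 x 5 x 3.
Total unit cubes = 2 * 5 * 3 = 30
30 unit cubes


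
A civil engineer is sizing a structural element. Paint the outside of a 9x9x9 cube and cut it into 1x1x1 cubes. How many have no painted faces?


Large cube: 9 x 9 x 9, cut into unit cubes.
n = 9, so n - 2 = 7
Unpainted cubes form the interior (n - 2)^3 block.
(n - 2)^3 = 7^3 = 343
343 unit cubes


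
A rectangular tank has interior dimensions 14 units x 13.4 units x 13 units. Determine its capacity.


Shape: rectangular prism
l = 14 units, w = 13.4 units, h = 13 units
Formula: V = l * w * h
V = 14 * 13.4 * 13
V = 187.6 * 13
V = 2438.8
2438.8 units^3


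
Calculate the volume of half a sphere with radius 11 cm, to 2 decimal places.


Shape: hemisphere (half of a sphere)
Radius r = 11 cm
Formula: V = (1/2) * (4/3) * pi * r^3 = (2/3) * pi * r^3
r^3 = 1331
(2/3) * 1331 = 887.333333
V = 887.333333 * pi
V = 2787.64
2787.64 cm^3
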